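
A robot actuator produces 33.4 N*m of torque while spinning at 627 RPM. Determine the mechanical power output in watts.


omega = 627 * 2*pi/60 = 65.659286 rad/s
P = tau * omega = 33.4 * 65.659286 = 2193.0202

2193.0202 W


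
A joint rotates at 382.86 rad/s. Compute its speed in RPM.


RPM = 382.86 * 60/(2*pi) = 3656.0437

3656.0437 RPM


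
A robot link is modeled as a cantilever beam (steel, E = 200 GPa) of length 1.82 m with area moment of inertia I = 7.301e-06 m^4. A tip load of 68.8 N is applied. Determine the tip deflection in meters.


delta = F*L^3/(3*E*I) = 68.8*1.82^3/(3*2.000e+11*7.301e-06)
      = 414.7654784/4380600 = 9.4682e-05

9.4682e-05 m


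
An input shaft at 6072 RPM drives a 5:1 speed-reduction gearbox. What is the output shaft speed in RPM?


omega_out = omega_in / N = 6072 / 5 = 1214.4000

1214.4000 RPM


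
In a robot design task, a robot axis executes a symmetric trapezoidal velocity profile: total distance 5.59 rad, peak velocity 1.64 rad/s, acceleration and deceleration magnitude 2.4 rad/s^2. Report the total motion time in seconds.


t_acc = v/a = 1.64/2.4 = 0.683333 s
d_acc = v^2/(2a) = 0.560333 rad (each ramp)
d_cruise = 5.59 - 2*0.560333 = 4.469334 rad
t_cruise = 4.469334/1.64 = 2.725204 s
t_total = 2*0.683333 + 2.725204 = 4.0919

4.0919 s


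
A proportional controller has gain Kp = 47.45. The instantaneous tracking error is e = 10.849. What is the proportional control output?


u_P = Kp * e = 47.45 * 10.849 = 514.7851

514.7851


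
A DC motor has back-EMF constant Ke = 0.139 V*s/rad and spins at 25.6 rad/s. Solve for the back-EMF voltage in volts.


V_emf = Ke * omega = 0.139*25.6 = 3.5584

3.5584 V


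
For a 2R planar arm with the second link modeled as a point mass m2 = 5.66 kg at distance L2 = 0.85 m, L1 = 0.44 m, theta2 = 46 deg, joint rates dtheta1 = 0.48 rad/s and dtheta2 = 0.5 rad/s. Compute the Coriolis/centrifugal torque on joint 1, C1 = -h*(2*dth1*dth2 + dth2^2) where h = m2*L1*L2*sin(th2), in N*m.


h = m2*L1*L2*sin(th2) = 5.66*0.44*0.85*sin(46 deg) = 1.522727
C1 = -h*(2*0.48*0.5 + 0.5^2) = -1.522727*0.7300 = -1.1116

-1.1116 N*m


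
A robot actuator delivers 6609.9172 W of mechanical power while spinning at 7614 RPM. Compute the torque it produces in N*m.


omega = 7614 * 2*pi/60 = 797.336215 rad/s
tau = P / omega = 6609.9172 / 797.336215 = 8.2900

8.2900 N*m


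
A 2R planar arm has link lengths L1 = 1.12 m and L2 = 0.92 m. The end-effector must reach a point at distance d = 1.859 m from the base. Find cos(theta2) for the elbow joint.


cos(th2) = (d^2 - L1^2 - L2^2)/(2*L1*L2) = (1.859^2 - 1.12^2 - 0.92^2)/(2*1.12*0.92) = 0.6576

0.6576


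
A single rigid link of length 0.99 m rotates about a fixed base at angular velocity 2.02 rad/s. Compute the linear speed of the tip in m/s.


v = L*omega = 0.99 * 2.02 = 1.9998

1.9998 m/s


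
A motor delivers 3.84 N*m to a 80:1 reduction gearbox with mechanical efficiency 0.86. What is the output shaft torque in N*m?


tau_out = tau_in * N * eta = 3.84 * 80 * 0.86 = 264.1920

264.1920 N*m


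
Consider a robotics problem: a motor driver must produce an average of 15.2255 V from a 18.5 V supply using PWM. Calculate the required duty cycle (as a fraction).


D = V_avg/V_supply = 15.2255/18.5 = 0.8230

0.8230


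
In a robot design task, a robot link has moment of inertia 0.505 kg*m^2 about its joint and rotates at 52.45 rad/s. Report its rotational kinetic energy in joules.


KE = (1/2)*I*omega^2 = 0.5*0.505*52.45^2 = 694.6281

694.6281 J


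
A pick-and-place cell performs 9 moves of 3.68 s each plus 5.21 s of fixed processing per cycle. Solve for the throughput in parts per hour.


T_cycle = 9*3.68 + 5.21 = 38.3300 s
rate = 3600/T = 93.9212

93.9212 parts/hour


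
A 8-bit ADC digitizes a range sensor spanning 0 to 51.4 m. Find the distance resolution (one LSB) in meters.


res = range / 2^n = 51.4/2^8 = 51.4/256 = 0.2008

0.2008 m


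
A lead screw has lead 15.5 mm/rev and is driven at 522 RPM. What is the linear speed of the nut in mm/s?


v = lead * (RPM/60) = 15.5*522/60 = 134.8500

134.8500 mm/s


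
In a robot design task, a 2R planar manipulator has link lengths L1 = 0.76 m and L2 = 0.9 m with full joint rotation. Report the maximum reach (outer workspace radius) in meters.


r_max = L1 + L2 = 0.76 + 0.9 = 1.6600

1.6600 m


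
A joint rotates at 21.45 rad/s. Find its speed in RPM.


RPM = 21.45 * 60/(2*pi) = 204.8324

204.8324 RPM


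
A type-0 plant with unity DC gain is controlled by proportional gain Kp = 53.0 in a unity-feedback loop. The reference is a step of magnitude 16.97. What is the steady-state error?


e_ss = R/(1 + Kp) = 16.97/(1 + 53.0) = 16.97/54.0000 = 0.3143

0.3143


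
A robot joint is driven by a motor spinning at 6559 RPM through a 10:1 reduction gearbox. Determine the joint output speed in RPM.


omega_joint = omega_motor / N = 6559 / 10 = 655.9000

655.9000 RPM


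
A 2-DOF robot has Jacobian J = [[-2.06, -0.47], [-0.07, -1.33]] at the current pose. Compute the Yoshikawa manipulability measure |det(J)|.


det(J) = -2.06*-1.33 - (-0.47)*(-0.07) = 2.7069
|det(J)| = 2.7069

2.7069


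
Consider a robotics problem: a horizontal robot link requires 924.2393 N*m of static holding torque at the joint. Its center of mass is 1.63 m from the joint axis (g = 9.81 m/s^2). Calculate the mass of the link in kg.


m = tau / (g*L) = 924.2393 / (9.81 * 1.63) = 57.8000

57.8000 kg


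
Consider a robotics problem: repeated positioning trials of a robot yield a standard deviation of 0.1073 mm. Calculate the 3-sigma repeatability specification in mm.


repeatability = 3*sigma = 3*0.1073 = 0.3219

0.3219 mm


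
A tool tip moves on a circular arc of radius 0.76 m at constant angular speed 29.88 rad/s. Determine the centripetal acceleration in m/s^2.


a_c = omega^2 * r = 29.88^2 * 0.76 = 678.5389

678.5389 m/s^2


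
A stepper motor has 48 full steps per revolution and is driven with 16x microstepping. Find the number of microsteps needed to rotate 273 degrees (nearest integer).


step_size = 360/(48*16) = 360/768 = 0.468750 deg
n = 273/(360/768) = 273*768/360 = 582.4000 -> 582

582 steps


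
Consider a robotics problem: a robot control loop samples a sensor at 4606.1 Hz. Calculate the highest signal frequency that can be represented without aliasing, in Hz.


f_max = f_s/2 = 4606.1/2 = 2303.0500

2303.0500 Hz


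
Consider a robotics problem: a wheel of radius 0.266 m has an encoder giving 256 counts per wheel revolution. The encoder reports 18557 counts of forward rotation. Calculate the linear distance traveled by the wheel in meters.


revs = 18557/256 = 72.488281
d = revs * 2*pi*r = 72.488281 * 2*pi*0.266 = 121.1516

121.1516 m


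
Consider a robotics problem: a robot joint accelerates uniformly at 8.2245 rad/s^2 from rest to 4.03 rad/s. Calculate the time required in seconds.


t = delta_omega / alpha = 4.03 / 8.2245 = 0.4900

0.4900 s


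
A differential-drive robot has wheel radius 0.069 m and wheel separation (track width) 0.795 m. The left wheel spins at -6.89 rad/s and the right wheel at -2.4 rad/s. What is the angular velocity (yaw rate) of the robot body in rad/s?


omega = r*(wR - wL)/L = 0.069*(-2.4 - (-6.89))/0.795 = 0.3897

0.3897 rad/s


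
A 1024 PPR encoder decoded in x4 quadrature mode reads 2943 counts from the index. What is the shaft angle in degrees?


angle = counts * 360 / (PPR*4) = 2943 * 360 / 4096 = 258.6621

258.6621 degrees


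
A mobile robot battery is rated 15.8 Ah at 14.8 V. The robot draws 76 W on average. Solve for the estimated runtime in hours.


E = 15.8*14.8 = 233.8400 Wh
t = E/P = 233.8400/76 = 3.0768

3.0768 hours


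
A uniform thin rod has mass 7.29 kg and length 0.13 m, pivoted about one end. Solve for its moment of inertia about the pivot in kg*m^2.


I = (1/3)*m*L^2 = (1/3)*7.29*0.13^2 = 0.0411

0.0411 kg*m^2


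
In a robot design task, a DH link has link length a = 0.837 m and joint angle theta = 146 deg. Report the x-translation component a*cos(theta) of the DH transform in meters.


a*cos(theta) = 0.837*cos(146 deg) = -0.6939

-0.6939 m


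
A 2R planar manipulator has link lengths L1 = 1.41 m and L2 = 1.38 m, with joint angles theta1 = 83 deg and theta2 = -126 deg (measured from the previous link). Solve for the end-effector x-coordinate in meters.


x = L1*cos(th1) + L2*cos(th1+th2) = 1.41*cos(83 deg) + 1.38*cos(-43 deg) = 1.1811

1.1811 m


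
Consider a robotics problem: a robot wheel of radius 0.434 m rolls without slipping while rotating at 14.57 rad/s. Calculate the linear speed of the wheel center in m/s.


v = omega * r = 14.57 * 0.434 = 6.3234

6.3234 m/s


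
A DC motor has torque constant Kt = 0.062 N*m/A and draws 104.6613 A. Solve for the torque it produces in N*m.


tau = Kt * I = 0.062*104.6613 = 6.4890

6.4890 N*m


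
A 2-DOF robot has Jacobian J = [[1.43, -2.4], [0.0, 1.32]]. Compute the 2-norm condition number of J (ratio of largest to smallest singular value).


JJ^T eigenvalues: trace(JJ^T) = 9.5473, det(JJ^T) = det(J)^2 = 3.56303376
s_max^2 = (9.5473 + sqrt(76.89880225))/2 = 9.15824811
s_min^2 = (9.5473 - sqrt(76.89880225))/2 = 0.38905189
kappa = s_max/s_min = sqrt(9.15824811/0.38905189) = 4.8518

4.8518


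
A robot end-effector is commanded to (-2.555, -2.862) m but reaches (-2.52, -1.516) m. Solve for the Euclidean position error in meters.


dx = -2.52 - (-2.555) = 0.0350, dy = -1.516 - (-2.862) = 1.3460
err = sqrt(0.001225 + 1.811716) = 1.3465

1.3465 m


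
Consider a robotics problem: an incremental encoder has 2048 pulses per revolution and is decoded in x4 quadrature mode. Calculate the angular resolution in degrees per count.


resolution = 360 / (PPR * 4) = 360 / 8192 = 0.0439

0.0439 degrees


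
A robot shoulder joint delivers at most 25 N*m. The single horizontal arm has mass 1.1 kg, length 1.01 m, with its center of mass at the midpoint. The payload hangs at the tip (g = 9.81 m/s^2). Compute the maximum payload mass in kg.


tau_arm = m_arm*g*(L/2) = 1.1*9.81*1.01/2 = 5.4495 N*m
tau_payload = tau_max - tau_arm = 25 - 5.4495 = 19.5505
m_payload = tau_payload / (g*L) = 19.5505 / (9.81*1.01) = 1.9732

1.9732 kg


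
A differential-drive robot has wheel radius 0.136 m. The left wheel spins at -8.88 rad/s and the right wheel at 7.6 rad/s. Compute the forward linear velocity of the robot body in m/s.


v = r*(wR + wL)/2 = 0.136*(7.6 + -8.88)/2 = -0.0870

-0.0870 m/s


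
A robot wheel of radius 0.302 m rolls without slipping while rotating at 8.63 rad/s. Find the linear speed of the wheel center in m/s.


v = omega * r = 8.63 * 0.302 = 2.6063

2.6063 m/s


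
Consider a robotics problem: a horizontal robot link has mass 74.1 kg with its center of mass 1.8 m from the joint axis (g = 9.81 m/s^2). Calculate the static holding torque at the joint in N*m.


tau = m*g*L = 74.1 * 9.81 * 1.8 = 1308.4578

1308.4578 N*m


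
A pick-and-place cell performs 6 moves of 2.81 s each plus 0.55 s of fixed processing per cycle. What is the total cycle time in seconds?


T = 6*2.81 + 0.55 = 17.4100

17.4100 s


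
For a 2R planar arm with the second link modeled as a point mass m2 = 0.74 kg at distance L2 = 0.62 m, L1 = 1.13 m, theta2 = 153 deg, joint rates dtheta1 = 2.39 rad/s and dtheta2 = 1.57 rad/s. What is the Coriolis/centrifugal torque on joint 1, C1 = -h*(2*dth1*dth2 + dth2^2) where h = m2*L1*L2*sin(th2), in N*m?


h = m2*L1*L2*sin(th2) = 0.74*1.13*0.62*sin(153 deg) = 0.235369
C1 = -h*(2*2.39*1.57 + 1.57^2) = -0.235369*9.9695 = -2.3465

-2.3465 N*m


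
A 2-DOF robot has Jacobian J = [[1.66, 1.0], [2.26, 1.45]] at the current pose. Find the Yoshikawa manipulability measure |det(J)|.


det(J) = 1.66*1.45 - (1.0)*(2.26) = 0.1470
|det(J)| = 0.1470

0.1470


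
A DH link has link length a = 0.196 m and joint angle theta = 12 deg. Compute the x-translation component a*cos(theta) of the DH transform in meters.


a*cos(theta) = 0.196*cos(12 deg) = 0.1917

0.1917 m


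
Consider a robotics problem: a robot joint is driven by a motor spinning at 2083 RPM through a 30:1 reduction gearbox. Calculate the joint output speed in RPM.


omega_joint = omega_motor / N = 2083 / 30 = 69.4333

69.4333 RPM


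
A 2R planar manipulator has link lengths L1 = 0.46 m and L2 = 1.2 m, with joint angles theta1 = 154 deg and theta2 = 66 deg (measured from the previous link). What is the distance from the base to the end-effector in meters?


x = L1*cos(th1) + L2*cos(th1+th2) = -1.332699
y = L1*sin(th1) + L2*sin(th1+th2) = -0.569694
d = sqrt(x^2 + y^2) = sqrt(1.776087 + 0.324551) = 1.4494

1.4494 m


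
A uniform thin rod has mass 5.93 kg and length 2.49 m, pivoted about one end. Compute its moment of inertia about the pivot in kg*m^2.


I = (1/3)*m*L^2 = (1/3)*5.93*2.49^2 = 12.2555

12.2555 kg*m^2


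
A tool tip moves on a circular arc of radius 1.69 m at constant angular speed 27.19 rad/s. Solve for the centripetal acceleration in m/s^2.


a_c = omega^2 * r = 27.19^2 * 1.69 = 1249.4104

1249.4104 m/s^2


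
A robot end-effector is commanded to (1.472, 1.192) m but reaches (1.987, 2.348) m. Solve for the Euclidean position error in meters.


dx = 1.987 - (1.472) = 0.5150, dy = 2.348 - (1.192) = 1.1560
err = sqrt(0.265225 + 1.336336) = 1.2655

1.2655 m


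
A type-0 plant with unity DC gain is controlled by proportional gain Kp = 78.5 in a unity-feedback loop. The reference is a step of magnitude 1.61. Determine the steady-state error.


e_ss = R/(1 + Kp) = 1.61/(1 + 78.5) = 1.61/79.5000 = 0.0203

0.0203


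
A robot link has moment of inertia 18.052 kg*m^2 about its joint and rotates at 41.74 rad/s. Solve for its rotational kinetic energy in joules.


KE = (1/2)*I*omega^2 = 0.5*18.052*41.74^2 = 15725.3463

15725.3463 J


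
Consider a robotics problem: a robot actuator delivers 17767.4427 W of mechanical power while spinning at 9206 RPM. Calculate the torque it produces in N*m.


omega = 9206 * 2*pi/60 = 964.050066 rad/s
tau = P / omega = 17767.4427 / 964.050066 = 18.4300

18.4300 N*m


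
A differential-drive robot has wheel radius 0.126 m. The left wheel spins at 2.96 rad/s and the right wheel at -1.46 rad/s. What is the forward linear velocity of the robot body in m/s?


v = r*(wR + wL)/2 = 0.126*(-1.46 + 2.96)/2 = 0.0945

0.0945 m/s


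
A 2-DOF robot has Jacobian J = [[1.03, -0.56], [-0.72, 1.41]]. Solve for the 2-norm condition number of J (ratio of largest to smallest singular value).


JJ^T eigenvalues: trace(JJ^T) = 3.8810, det(JJ^T) = det(J)^2 = 1.10061081
s_max^2 = (3.8810 + sqrt(10.65971776))/2 = 3.57296116
s_min^2 = (3.8810 - sqrt(10.65971776))/2 = 0.30803884
kappa = s_max/s_min = sqrt(3.57296116/0.30803884) = 3.4057

3.4057


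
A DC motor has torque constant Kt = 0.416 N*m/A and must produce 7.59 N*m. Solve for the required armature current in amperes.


I = tau / Kt = 7.59/0.416 = 18.2452

18.2452 A


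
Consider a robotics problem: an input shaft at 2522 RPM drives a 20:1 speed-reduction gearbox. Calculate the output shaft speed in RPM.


omega_out = omega_in / N = 2522 / 20 = 126.1000

126.1000 RPM


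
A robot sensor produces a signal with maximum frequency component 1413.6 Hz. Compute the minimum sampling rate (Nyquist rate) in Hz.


f_s,min = 2*f_max = 2*1413.6 = 2827.2000

2827.2000 Hz


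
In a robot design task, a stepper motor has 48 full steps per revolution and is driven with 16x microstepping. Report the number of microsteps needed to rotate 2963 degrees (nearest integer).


step_size = 360/(48*16) = 360/768 = 0.468750 deg
n = 2963/(360/768) = 2963*768/360 = 6321.0667 -> 6321

6321 steps


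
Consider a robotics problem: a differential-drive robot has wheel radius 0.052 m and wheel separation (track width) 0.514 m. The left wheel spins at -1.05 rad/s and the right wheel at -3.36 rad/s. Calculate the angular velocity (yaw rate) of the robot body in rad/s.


omega = r*(wR - wL)/L = 0.052*(-3.36 - (-1.05))/0.514 = -0.2337

-0.2337 rad/s


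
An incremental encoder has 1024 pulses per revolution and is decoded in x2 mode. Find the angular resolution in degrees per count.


resolution = 360 / (PPR * 2) = 360 / 2048 = 0.1758

0.1758 degrees


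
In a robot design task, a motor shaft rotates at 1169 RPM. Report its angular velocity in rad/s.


omega = 1169 * 2*pi/60 = 122.4174

122.4174 rad/s


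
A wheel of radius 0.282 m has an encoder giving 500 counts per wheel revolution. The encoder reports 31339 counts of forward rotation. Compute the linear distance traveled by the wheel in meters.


revs = 31339/500 = 62.678000
d = revs * 2*pi*r = 62.678000 * 2*pi*0.282 = 111.0565

111.0565 m


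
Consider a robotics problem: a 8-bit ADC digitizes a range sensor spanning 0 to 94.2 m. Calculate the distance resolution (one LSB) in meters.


res = range / 2^n = 94.2/2^8 = 94.2/256 = 0.3680

0.3680 m


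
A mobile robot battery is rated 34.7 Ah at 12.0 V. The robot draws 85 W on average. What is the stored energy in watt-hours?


E = capacity * V = 34.7*12.0 = 416.4000

416.4000 Wh


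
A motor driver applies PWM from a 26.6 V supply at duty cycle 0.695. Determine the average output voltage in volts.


V_avg = V_supply * D = 26.6*0.695 = 18.4870

18.4870 V


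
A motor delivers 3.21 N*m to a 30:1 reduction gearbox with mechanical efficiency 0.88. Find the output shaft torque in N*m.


tau_out = tau_in * N * eta = 3.21 * 30 * 0.88 = 84.7440

84.7440 N*m


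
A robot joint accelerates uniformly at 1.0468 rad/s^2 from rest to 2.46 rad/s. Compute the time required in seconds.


t = delta_omega / alpha = 2.46 / 1.0468 = 2.3500

2.3500 s


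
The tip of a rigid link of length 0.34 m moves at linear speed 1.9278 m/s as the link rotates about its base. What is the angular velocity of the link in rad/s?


omega = v / L = 1.9278 / 0.34 = 5.6700

5.6700 rad/s


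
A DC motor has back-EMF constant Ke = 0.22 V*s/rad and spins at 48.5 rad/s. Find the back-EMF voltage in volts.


V_emf = Ke * omega = 0.22*48.5 = 10.6700

10.6700 V


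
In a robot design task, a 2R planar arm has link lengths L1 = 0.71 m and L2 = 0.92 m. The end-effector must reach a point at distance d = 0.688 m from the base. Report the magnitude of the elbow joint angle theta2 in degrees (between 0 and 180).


cos(th2) = (d^2 - L1^2 - L2^2)/(2*L1*L2) = (0.688^2 - 0.71^2 - 0.92^2)/(2*0.71*0.92) = -0.67142988
th2 = acos(-0.67142988) = 132.1775 deg

132.1775 degrees


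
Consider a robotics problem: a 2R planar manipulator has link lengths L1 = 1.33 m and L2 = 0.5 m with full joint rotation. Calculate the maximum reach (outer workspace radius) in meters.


r_max = L1 + L2 = 1.33 + 0.5 = 1.8300

1.8300 m


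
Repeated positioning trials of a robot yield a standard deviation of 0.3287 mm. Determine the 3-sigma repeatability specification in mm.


repeatability = 3*sigma = 3*0.3287 = 0.9861

0.9861 mm


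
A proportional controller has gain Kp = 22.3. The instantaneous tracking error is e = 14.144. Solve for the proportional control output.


u_P = Kp * e = 22.3 * 14.144 = 315.4112

315.4112


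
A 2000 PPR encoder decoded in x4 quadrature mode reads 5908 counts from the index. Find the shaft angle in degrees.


angle = counts * 360 / (PPR*4) = 5908 * 360 / 8000 = 265.8600

265.8600 degrees


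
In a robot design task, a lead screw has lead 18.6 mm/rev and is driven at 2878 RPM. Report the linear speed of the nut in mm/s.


v = lead * (RPM/60) = 18.6*2878/60 = 892.1800

892.1800 mm/s


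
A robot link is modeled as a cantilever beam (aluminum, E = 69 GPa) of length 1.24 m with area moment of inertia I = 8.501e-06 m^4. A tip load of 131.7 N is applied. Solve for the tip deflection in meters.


delta = F*L^3/(3*E*I) = 131.7*1.24^3/(3*6.900e+10*8.501e-06)
      = 251.1023808/1759707 = 1.4270e-04

1.4270e-04 m


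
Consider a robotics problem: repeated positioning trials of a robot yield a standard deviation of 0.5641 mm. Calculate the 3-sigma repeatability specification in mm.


repeatability = 3*sigma = 3*0.5641 = 1.6923

1.6923 mm


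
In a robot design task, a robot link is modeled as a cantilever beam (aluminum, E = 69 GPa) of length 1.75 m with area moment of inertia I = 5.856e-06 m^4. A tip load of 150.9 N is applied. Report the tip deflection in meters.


delta = F*L^3/(3*E*I) = 150.9*1.75^3/(3*6.900e+10*5.856e-06)
      = 808.7296875/1212192 = 6.6716e-04

6.6716e-04 m


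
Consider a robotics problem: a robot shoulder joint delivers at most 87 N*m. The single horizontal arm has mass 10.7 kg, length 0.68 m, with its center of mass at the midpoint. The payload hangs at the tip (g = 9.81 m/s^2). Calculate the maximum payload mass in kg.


tau_arm = m_arm*g*(L/2) = 10.7*9.81*0.68/2 = 35.6888 N*m
tau_payload = tau_max - tau_arm = 87 - 35.6888 = 51.3112
m_payload = tau_payload / (g*L) = 51.3112 / (9.81*0.68) = 7.6919

7.6919 kg


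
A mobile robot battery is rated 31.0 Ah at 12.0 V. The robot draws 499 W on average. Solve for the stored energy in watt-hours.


E = capacity * V = 31.0*12.0 = 372.0000

372.0000 Wh


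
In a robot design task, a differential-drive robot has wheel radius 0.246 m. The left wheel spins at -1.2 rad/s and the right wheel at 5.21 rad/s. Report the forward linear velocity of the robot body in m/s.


v = r*(wR + wL)/2 = 0.246*(5.21 + -1.2)/2 = 0.4932

0.4932 m/s


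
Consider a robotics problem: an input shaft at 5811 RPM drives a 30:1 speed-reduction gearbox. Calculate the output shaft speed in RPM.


omega_out = omega_in / N = 5811 / 30 = 193.7000

193.7000 RPM


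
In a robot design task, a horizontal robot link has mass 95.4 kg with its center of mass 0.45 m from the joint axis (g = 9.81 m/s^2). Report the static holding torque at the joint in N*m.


tau = m*g*L = 95.4 * 9.81 * 0.45 = 421.1433

421.1433 N*m


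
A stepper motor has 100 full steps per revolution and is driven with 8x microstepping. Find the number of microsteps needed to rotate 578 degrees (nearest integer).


step_size = 360/(100*8) = 360/800 = 0.450000 deg
n = 578/(360/800) = 578*800/360 = 1284.4444 -> 1284

1284 steps


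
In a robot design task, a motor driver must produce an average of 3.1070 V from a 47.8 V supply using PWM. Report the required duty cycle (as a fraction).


D = V_avg/V_supply = 3.1070/47.8 = 0.0650

0.0650


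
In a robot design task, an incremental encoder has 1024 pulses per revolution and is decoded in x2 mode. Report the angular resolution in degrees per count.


resolution = 360 / (PPR * 2) = 360 / 2048 = 0.1758

0.1758 degrees


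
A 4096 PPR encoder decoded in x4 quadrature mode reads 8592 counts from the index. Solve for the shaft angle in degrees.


angle = counts * 360 / (PPR*4) = 8592 * 360 / 16384 = 188.7891

188.7891 degrees


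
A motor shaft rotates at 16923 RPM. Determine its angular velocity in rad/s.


omega = 16923 * 2*pi/60 = 1772.1724

1772.1724 rad/s


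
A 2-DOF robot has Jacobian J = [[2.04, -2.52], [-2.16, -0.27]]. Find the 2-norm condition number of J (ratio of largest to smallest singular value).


JJ^T eigenvalues: trace(JJ^T) = 15.2505, det(JJ^T) = det(J)^2 = 35.92803600
s_max^2 = (15.2505 + sqrt(88.86560625))/2 = 12.33867779
s_min^2 = (15.2505 - sqrt(88.86560625))/2 = 2.91182221
kappa = s_max/s_min = sqrt(12.33867779/2.91182221) = 2.0585

2.0585


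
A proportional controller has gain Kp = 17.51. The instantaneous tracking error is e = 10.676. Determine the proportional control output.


u_P = Kp * e = 17.51 * 10.676 = 186.9368

186.9368


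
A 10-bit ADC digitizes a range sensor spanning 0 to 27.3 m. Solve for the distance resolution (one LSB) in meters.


res = range / 2^n = 27.3/2^10 = 27.3/1024 = 0.0267

0.0267 m


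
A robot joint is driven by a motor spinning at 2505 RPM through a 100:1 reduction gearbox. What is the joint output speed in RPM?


omega_joint = omega_motor / N = 2505 / 100 = 25.0500

25.0500 RPM


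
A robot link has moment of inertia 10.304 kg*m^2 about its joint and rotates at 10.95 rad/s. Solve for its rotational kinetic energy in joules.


KE = (1/2)*I*omega^2 = 0.5*10.304*10.95^2 = 617.7377

617.7377 J


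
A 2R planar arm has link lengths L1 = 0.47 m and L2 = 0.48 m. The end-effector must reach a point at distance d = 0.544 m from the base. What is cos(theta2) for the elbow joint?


cos(th2) = (d^2 - L1^2 - L2^2)/(2*L1*L2) = (0.544^2 - 0.47^2 - 0.48^2)/(2*0.47*0.48) = -0.3443

-0.3443


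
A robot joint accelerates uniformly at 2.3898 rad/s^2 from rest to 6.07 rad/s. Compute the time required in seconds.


t = delta_omega / alpha = 6.07 / 2.3898 = 2.5400

2.5400 s


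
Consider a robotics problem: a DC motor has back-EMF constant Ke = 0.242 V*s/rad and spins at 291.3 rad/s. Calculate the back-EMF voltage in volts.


V_emf = Ke * omega = 0.242*291.3 = 70.4946

70.4946 V


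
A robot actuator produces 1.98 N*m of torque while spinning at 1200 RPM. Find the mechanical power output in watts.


omega = 1200 * 2*pi/60 = 125.663706 rad/s
P = tau * omega = 1.98 * 125.663706 = 248.8141

248.8141 W


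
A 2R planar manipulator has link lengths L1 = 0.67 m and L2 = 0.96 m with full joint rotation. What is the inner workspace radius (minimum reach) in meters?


r_min = |L1 - L2| = |0.67 - 0.96| = 0.2900

0.2900 m


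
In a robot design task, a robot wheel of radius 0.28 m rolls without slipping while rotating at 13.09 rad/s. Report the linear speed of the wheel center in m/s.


v = omega * r = 13.09 * 0.28 = 3.6652

3.6652 m/s


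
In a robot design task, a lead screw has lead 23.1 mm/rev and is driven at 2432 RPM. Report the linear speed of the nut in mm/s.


v = lead * (RPM/60) = 23.1*2432/60 = 936.3200

936.3200 mm/s


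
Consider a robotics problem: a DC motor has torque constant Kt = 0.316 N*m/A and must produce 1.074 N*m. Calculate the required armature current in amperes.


I = tau / Kt = 1.074/0.316 = 3.3987

3.3987 A


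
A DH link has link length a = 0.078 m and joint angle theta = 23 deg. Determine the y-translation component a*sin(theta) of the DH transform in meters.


a*sin(theta) = 0.078*sin(23 deg) = 0.0305

0.0305 m


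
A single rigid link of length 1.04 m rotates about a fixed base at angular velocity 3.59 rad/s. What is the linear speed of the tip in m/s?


v = L*omega = 1.04 * 3.59 = 3.7336

3.7336 m/s


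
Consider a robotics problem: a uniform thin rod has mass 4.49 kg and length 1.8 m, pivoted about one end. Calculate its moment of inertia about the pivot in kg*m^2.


I = (1/3)*m*L^2 = (1/3)*4.49*1.8^2 = 4.8492

4.8492 kg*m^2


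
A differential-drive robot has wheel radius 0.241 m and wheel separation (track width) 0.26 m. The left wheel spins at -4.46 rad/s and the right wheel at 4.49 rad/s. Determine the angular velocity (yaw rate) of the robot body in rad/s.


omega = r*(wR - wL)/L = 0.241*(4.49 - (-4.46))/0.26 = 8.2960

8.2960 rad/s


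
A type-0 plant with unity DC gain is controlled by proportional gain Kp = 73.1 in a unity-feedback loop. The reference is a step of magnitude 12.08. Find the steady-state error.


e_ss = R/(1 + Kp) = 12.08/(1 + 73.1) = 12.08/74.1000 = 0.1630

0.1630


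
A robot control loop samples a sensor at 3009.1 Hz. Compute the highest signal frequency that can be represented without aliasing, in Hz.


f_max = f_s/2 = 3009.1/2 = 1504.5500

1504.5500 Hz


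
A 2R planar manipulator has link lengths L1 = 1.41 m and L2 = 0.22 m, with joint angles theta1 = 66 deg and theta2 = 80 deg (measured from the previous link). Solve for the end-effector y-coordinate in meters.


y = L1*sin(th1) + L2*sin(th1+th2) = 1.41*sin(66 deg) + 0.22*sin(146 deg) = 1.4111

1.4111 m


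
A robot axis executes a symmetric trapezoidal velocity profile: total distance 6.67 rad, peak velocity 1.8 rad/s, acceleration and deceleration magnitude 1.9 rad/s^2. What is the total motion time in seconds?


t_acc = v/a = 1.8/1.9 = 0.947368 s
d_acc = v^2/(2a) = 0.852632 rad (each ramp)
d_cruise = 6.67 - 2*0.852632 = 4.964736 rad
t_cruise = 4.964736/1.8 = 2.758187 s
t_total = 2*0.947368 + 2.758187 = 4.6529

4.6529 s


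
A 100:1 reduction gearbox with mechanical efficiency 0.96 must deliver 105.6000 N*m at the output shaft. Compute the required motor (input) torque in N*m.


tau_in = tau_out / (N * eta) = 105.6000 / (100 * 0.96) = 1.1000

1.1000 N*m


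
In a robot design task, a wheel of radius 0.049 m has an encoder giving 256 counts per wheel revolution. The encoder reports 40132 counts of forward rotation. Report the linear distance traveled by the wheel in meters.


revs = 40132/256 = 156.765625
d = revs * 2*pi*r = 156.765625 * 2*pi*0.049 = 48.2644

48.2644 m


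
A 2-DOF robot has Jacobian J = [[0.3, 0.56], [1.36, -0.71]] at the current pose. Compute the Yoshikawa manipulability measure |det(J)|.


det(J) = 0.3*-0.71 - (0.56)*(1.36) = -0.9746
|det(J)| = 0.9746

0.9746


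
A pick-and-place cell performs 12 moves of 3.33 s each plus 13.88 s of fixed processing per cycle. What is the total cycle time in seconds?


T = 12*3.33 + 13.88 = 53.8400

53.8400 s


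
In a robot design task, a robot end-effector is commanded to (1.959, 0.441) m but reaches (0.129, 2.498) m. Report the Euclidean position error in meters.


dx = 0.129 - (1.959) = -1.8300, dy = 2.498 - (0.441) = 2.0570
err = sqrt(3.348900 + 4.231249) = 2.7532

2.7532 m


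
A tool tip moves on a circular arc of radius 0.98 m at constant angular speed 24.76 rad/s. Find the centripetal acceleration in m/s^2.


a_c = omega^2 * r = 24.76^2 * 0.98 = 600.7964

600.7964 m/s^2


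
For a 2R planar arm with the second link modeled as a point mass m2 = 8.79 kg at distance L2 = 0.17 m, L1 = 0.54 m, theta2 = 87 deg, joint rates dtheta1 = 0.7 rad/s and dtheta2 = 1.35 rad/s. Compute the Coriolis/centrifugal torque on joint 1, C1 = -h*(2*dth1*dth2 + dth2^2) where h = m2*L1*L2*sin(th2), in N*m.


h = m2*L1*L2*sin(th2) = 8.79*0.54*0.17*sin(87 deg) = 0.805816
C1 = -h*(2*0.7*1.35 + 1.35^2) = -0.805816*3.7125 = -2.9916

-2.9916 N*m


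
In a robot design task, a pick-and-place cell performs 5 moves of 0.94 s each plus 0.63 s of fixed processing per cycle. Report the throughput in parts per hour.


T_cycle = 5*0.94 + 0.63 = 5.3300 s
rate = 3600/T = 675.4221

675.4221 parts/hour


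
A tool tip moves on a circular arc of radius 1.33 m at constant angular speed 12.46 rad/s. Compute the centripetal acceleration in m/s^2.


a_c = omega^2 * r = 12.46^2 * 1.33 = 206.4846

206.4846 m/s^2


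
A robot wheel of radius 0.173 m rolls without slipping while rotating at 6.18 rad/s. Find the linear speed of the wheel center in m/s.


v = omega * r = 6.18 * 0.173 = 1.0691

1.0691 m/s


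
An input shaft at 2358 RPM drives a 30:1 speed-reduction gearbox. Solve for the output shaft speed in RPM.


omega_out = omega_in / N = 2358 / 30 = 78.6000

78.6000 RPM


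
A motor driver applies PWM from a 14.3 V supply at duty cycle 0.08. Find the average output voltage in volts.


V_avg = V_supply * D = 14.3*0.08 = 1.1440

1.1440 V


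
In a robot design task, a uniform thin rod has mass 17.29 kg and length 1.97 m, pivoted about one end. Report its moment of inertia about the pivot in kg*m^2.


I = (1/3)*m*L^2 = (1/3)*17.29*1.97^2 = 22.3669

22.3669 kg*m^2


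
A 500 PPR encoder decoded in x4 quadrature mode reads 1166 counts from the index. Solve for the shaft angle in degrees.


angle = counts * 360 / (PPR*4) = 1166 * 360 / 2000 = 209.8800

209.8800 degrees


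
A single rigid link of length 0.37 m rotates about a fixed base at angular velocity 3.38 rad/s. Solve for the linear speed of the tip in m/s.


v = L*omega = 0.37 * 3.38 = 1.2506

1.2506 m/s


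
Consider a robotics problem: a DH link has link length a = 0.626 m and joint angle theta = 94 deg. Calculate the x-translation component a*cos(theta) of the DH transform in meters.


a*cos(theta) = 0.626*cos(94 deg) = -0.0437

-0.0437 m


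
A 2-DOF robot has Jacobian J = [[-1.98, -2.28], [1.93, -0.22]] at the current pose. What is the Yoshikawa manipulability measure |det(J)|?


det(J) = -1.98*-0.22 - (-2.28)*(1.93) = 4.8360
|det(J)| = 4.8360

4.8360


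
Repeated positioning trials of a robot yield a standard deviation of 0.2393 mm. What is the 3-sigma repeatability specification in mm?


repeatability = 3*sigma = 3*0.2393 = 0.7179

0.7179 mm


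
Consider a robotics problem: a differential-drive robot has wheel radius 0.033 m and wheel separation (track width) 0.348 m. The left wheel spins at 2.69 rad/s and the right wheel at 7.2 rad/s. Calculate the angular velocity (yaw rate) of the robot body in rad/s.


omega = r*(wR - wL)/L = 0.033*(7.2 - (2.69))/0.348 = 0.4277

0.4277 rad/s


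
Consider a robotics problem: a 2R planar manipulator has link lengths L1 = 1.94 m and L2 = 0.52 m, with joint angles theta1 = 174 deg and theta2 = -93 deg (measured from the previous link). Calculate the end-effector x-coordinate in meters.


x = L1*cos(th1) + L2*cos(th1+th2) = 1.94*cos(174 deg) + 0.52*cos(81 deg) = -1.8480

-1.8480 m


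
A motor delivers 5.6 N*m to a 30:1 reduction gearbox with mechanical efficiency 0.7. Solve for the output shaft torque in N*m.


tau_out = tau_in * N * eta = 5.6 * 30 * 0.7 = 117.6000

117.6000 N*m


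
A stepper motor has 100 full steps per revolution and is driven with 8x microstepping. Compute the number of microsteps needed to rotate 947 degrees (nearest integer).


step_size = 360/(100*8) = 360/800 = 0.450000 deg
n = 947/(360/800) = 947*800/360 = 2104.4444 -> 2104

2104 steps


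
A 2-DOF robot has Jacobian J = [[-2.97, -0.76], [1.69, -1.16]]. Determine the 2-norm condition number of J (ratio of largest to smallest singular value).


JJ^T eigenvalues: trace(JJ^T) = 13.6002, det(JJ^T) = det(J)^2 = 22.36911616
s_max^2 = (13.6002 + sqrt(95.48897540))/2 = 11.68602303
s_min^2 = (13.6002 - sqrt(95.48897540))/2 = 1.91417697
kappa = s_max/s_min = sqrt(11.68602303/1.91417697) = 2.4708

2.4708


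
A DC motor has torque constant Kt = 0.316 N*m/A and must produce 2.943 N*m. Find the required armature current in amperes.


I = tau / Kt = 2.943/0.316 = 9.3133

9.3133 A


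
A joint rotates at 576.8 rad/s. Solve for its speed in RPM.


RPM = 576.8 * 60/(2*pi) = 5508.0343

5508.0343 RPM


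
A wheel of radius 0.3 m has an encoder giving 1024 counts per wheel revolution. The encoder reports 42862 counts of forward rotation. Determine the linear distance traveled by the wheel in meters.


revs = 42862/1024 = 41.857422
d = revs * 2*pi*r = 41.857422 * 2*pi*0.3 = 78.8994

78.8994 m


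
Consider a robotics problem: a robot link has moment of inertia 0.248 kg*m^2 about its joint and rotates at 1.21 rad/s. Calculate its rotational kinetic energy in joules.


KE = (1/2)*I*omega^2 = 0.5*0.248*1.21^2 = 0.1815

0.1815 J


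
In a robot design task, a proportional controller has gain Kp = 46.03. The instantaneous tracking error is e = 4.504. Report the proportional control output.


u_P = Kp * e = 46.03 * 4.504 = 207.3191

207.3191


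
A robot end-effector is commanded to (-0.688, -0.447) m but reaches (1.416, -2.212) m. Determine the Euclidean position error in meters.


dx = 1.416 - (-0.688) = 2.1040, dy = -2.212 - (-0.447) = -1.7650
err = sqrt(4.426816 + 3.115225) = 2.7463

2.7463 m


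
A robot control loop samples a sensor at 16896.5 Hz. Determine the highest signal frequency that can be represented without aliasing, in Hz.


f_max = f_s/2 = 16896.5/2 = 8448.2500

8448.2500 Hz


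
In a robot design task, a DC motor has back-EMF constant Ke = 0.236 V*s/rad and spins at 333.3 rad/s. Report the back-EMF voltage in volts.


V_emf = Ke * omega = 0.236*333.3 = 78.6588

78.6588 V


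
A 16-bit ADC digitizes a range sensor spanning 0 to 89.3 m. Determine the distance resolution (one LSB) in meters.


res = range / 2^n = 89.3/2^16 = 89.3/65536 = 0.0014

0.0014 m


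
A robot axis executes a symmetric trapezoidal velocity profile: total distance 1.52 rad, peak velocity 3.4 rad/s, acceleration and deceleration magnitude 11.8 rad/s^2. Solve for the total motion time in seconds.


t_acc = v/a = 3.4/11.8 = 0.288136 s
d_acc = v^2/(2a) = 0.489831 rad (each ramp)
d_cruise = 1.52 - 2*0.489831 = 0.540338 rad
t_cruise = 0.540338/3.4 = 0.158923 s
t_total = 2*0.288136 + 0.158923 = 0.7352

0.7352 s


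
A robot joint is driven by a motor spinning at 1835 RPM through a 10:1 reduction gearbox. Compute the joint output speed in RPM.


omega_joint = omega_motor / N = 1835 / 10 = 183.5000

183.5000 RPM


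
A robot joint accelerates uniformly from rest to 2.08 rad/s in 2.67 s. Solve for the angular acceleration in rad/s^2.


alpha = delta_omega / t = 2.08 / 2.67 = 0.7790

0.7790 rad/s^2


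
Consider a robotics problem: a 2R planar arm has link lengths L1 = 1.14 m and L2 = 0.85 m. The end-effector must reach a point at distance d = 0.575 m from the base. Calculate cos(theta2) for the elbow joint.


cos(th2) = (d^2 - L1^2 - L2^2)/(2*L1*L2) = (0.575^2 - 1.14^2 - 0.85^2)/(2*1.14*0.85) = -0.8728

-0.8728


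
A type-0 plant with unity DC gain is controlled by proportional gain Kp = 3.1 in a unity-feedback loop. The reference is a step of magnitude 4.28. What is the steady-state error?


e_ss = R/(1 + Kp) = 4.28/(1 + 3.1) = 4.28/4.1000 = 1.0439

1.0439


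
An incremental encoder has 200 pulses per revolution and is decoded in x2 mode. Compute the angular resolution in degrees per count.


resolution = 360 / (PPR * 2) = 360 / 400 = 0.9000

0.9000 degrees


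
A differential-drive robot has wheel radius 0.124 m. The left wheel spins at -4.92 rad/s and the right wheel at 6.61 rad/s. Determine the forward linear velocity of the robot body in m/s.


v = r*(wR + wL)/2 = 0.124*(6.61 + -4.92)/2 = 0.1048

0.1048 m/s


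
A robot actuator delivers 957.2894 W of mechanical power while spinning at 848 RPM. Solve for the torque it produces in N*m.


omega = 848 * 2*pi/60 = 88.802352 rad/s
tau = P / omega = 957.2894 / 88.802352 = 10.7800

10.7800 N*m


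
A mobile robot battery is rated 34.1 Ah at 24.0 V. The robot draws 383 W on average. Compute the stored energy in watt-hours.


E = capacity * V = 34.1*24.0 = 818.4000

818.4000 Wh


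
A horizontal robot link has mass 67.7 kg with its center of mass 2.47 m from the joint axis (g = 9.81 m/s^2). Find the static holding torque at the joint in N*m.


tau = m*g*L = 67.7 * 9.81 * 2.47 = 1640.4184

1640.4184 N*m


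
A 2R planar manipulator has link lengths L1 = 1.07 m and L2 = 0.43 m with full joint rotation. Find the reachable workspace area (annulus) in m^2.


r_max = L1 + L2 = 1.5000, r_min = |L1 - L2| = 0.6400
A = pi*(r_max^2 - r_min^2) = pi*(2.2500 - 0.4096) = 5.7818

5.7818 m^2


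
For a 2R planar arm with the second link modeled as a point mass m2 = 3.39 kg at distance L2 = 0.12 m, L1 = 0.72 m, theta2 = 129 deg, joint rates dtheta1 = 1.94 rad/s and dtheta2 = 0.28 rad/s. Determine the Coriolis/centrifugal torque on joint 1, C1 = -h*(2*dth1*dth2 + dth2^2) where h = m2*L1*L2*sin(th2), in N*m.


h = m2*L1*L2*sin(th2) = 3.39*0.72*0.12*sin(129 deg) = 0.227623
C1 = -h*(2*1.94*0.28 + 0.28^2) = -0.227623*1.1648 = -0.2651

-0.2651 N*m


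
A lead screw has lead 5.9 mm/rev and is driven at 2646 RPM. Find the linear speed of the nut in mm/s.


v = lead * (RPM/60) = 5.9*2646/60 = 260.1900

260.1900 mm/s


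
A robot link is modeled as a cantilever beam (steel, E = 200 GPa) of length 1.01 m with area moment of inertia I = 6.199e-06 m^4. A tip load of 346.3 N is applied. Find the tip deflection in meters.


delta = F*L^3/(3*E*I) = 346.3*1.01^3/(3*2.000e+11*6.199e-06)
      = 356.7932363/3719400 = 9.5928e-05

9.5928e-05 m
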